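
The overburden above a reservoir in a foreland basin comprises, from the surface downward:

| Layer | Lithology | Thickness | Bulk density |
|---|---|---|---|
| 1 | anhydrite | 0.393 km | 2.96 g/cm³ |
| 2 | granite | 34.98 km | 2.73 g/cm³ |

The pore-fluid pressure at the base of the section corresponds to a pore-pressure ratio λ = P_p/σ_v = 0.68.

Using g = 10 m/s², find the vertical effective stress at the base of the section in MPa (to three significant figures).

309 MPa

Overburden (lithostatic) stress σ_v:
anhydrite: 2960 kg/m³ × 10 m/s² × 393 m = 1.163×10^7 Pa = 11.63 MPa
granite: 2730 kg/m³ × 10 m/s² × 34980 m = 9.550×10^8 Pa = 955.0 MPa
Total = 11.63 + 955.0 = 966.59 MPa
Pore pressure P_p = λ·σ_v = 0.68 × 966.6 MPa = 657.3 MPa
Effective stress σ' = σ_v − P_p = 966.6 − 657.3 = 309.31 MPa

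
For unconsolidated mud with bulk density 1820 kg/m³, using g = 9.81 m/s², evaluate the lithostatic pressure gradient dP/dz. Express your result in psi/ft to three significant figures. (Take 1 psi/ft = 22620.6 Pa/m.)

0.789 psi/ft

dP/dz = ρg = 1820 kg/m³ × 9.81 m/s² = 17854 Pa/m
= 17854 Pa/m × (1 psi/ft / 22621 Pa/m) = 0.78929 psi/ft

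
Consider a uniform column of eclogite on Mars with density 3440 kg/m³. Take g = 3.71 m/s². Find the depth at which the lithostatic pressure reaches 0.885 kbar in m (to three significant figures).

h = P/(ρg) = 0.885 kbar / (3440 kg/m³ × 3.71 m/s²) = 8.850×10^7 Pa / 12762 Pa/m = 6934.4 m

6930 m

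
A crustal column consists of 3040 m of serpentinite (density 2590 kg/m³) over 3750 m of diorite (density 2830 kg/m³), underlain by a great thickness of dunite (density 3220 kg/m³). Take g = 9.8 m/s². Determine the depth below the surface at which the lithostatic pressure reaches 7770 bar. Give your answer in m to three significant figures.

25700 m

Pressure at base of upper layers: 2590×9.8×3040 + 2830×9.8×3750 = 1.812×10^8 Pa = 1812 bar
Remaining pressure to be supplied by dunite: 7.770×10^8 − 1.812×10^8 = 5.958×10^8 Pa
Additional depth in dunite = 5.958×10^8 Pa / (3220 kg/m³ × 9.8 m/s²) = 18882 m
Total depth = 6790 m + 18882 m = 25672 m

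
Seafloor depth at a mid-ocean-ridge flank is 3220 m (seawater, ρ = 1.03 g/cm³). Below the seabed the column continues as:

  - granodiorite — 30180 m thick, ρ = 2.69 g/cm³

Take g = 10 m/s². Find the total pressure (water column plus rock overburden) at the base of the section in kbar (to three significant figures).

8.45 kbar

seawater: 1030 kg/m³ × 10 m/s² × 3220 m = 3.317×10^7 Pa = 0.3317 kbar
granodiorite: 2690 kg/m³ × 10 m/s² × 30180 m = 8.118×10^8 Pa = 8.118 kbar
Total = 0.3317 + 8.118 = 8.4501 kbar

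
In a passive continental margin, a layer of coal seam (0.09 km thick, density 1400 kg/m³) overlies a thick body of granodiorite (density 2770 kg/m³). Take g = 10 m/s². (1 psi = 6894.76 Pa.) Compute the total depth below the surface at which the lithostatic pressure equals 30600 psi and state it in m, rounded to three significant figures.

Pressure at base of upper layers: 1400×10×90 = 1.260×10^6 Pa = 182.7 psi
Remaining pressure to be supplied by granodiorite: 2.110×10^8 − 1.260×10^6 = 2.097×10^8 Pa
Additional depth in granodiorite = 2.097×10^8 Pa / (2770 kg/m³ × 10 m/s²) = 7571.1 m
Total depth = 90 m + 7571.1 m = 7661.1 m

7660 m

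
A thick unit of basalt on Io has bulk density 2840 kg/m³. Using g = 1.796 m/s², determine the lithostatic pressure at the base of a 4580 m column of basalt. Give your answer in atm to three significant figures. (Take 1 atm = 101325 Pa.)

231 atm

basalt: 2840 kg/m³ × 1.796 m/s² × 4580 m = 2.336×10^7 Pa = 230.6 atm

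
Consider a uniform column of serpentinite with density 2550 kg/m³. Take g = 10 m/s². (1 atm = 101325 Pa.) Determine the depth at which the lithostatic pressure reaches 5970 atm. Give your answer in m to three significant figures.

h = P/(ρg) = 5970 atm / (2550 kg/m³ × 10 m/s²) = 6.049×10^8 Pa / 25500 Pa/m = 23722 m

23700 m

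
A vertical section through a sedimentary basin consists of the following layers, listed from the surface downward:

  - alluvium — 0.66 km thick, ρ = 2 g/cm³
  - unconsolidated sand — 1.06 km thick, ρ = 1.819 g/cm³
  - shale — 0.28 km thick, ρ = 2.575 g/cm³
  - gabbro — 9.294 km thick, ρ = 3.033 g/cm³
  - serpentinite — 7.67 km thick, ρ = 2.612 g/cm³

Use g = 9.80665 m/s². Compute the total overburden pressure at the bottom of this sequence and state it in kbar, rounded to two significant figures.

alluvium: 2000 kg/m³ × 9.80665 m/s² × 660 m = 1.294×10^7 Pa = 0.1294 kbar
unconsolidated sand: 1819 kg/m³ × 9.80665 m/s² × 1060 m = 1.891×10^7 Pa = 0.1891 kbar
shale: 2575 kg/m³ × 9.80665 m/s² × 280 m = 7.071×10^6 Pa = 0.07071 kbar
gabbro: 3033 kg/m³ × 9.80665 m/s² × 9294 m = 2.764×10^8 Pa = 2.764 kbar
serpentinite: 2612 kg/m³ × 9.80665 m/s² × 7670 m = 1.965×10^8 Pa = 1.965 kbar
Total = 0.1294 + 0.1891 + 0.07071 + 2.764 + 1.965 = 5.1183 kbar

5.1 kbar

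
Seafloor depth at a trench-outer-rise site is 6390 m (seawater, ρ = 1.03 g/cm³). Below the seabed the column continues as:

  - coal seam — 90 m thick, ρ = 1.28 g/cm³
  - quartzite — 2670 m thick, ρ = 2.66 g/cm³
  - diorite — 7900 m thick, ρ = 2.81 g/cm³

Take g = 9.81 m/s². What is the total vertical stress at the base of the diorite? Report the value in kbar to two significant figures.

3.5 kbar

seawater: 1030 kg/m³ × 9.81 m/s² × 6390 m = 6.457×10^7 Pa = 0.6457 kbar
coal seam: 1280 kg/m³ × 9.81 m/s² × 90 m = 1.130×10^6 Pa = 0.01130 kbar
quartzite: 2660 kg/m³ × 9.81 m/s² × 2670 m = 6.967×10^7 Pa = 0.6967 kbar
diorite: 2810 kg/m³ × 9.81 m/s² × 7900 m = 2.178×10^8 Pa = 2.178 kbar
Total = 0.6457 + 0.01130 + 0.6967 + 2.178 = 3.5314 kbar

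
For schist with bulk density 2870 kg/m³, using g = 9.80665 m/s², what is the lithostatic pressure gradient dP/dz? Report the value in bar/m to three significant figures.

0.281 bar/m

dP/dz = ρg = 2870 kg/m³ × 9.80665 m/s² = 28145 Pa/m
= 28145 Pa/m × (1 bar/m / 1.0000×10^5 Pa/m) = 0.28145 bar/m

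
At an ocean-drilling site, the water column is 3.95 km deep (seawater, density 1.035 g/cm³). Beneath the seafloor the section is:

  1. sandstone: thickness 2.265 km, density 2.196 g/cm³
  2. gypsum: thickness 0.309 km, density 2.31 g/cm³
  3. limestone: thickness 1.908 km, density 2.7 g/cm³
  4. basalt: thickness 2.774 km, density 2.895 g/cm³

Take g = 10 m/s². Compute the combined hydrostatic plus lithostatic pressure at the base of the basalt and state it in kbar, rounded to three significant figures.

2.30 kbar

seawater: 1035 kg/m³ × 10 m/s² × 3950 m = 4.088×10^7 Pa = 0.4088 kbar
sandstone: 2196 kg/m³ × 10 m/s² × 2265 m = 4.974×10^7 Pa = 0.4974 kbar
gypsum: 2310 kg/m³ × 10 m/s² × 309 m = 7.138×10^6 Pa = 0.07138 kbar
limestone: 2700 kg/m³ × 10 m/s² × 1908 m = 5.152×10^7 Pa = 0.5152 kbar
basalt: 2895 kg/m³ × 10 m/s² × 2774 m = 8.031×10^7 Pa = 0.8031 kbar
Total = 0.4088 + 0.4974 + 0.07138 + 0.5152 + 0.8031 = 2.2958 kbar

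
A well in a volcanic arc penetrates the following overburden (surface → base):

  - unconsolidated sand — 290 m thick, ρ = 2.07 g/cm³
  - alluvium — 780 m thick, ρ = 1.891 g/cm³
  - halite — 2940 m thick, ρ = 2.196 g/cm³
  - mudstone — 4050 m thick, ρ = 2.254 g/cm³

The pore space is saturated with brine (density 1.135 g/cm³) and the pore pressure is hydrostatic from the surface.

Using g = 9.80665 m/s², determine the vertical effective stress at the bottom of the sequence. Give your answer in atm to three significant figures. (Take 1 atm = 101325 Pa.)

824 atm

Overburden (lithostatic) stress σ_v:
unconsolidated sand: 2070 kg/m³ × 9.80665 m/s² × 290 m = 5.887×10^6 Pa = 5.887 MPa
alluvium: 1891 kg/m³ × 9.80665 m/s² × 780 m = 1.446×10^7 Pa = 14.46 MPa
halite: 2196 kg/m³ × 9.80665 m/s² × 2940 m = 6.331×10^7 Pa = 63.31 MPa
mudstone: 2254 kg/m³ × 9.80665 m/s² × 4050 m = 8.952×10^7 Pa = 89.52 MPa
Total = 5.887 + 14.46 + 63.31 + 89.52 = 173.19 MPa
Pore pressure P_p = 1135 kg/m³ × 9.80665 m/s² × 8060 m = 8.971×10^7 Pa = 89.71 MPa
Effective stress σ' = σ_v − P_p = 173.2 − 89.71 = 83.475 MPa = 823.84 atm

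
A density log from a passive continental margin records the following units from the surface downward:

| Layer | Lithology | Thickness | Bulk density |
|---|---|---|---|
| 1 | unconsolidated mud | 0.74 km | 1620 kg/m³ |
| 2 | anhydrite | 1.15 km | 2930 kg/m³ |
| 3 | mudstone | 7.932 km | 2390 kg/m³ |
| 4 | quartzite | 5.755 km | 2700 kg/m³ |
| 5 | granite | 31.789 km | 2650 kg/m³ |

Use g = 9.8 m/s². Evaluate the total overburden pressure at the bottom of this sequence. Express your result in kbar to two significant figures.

12 kbar

unconsolidated mud: 1620 kg/m³ × 9.8 m/s² × 740 m = 1.175×10^7 Pa = 0.1175 kbar
anhydrite: 2930 kg/m³ × 9.8 m/s² × 1150 m = 3.302×10^7 Pa = 0.3302 kbar
mudstone: 2390 kg/m³ × 9.8 m/s² × 7932 m = 1.858×10^8 Pa = 1.858 kbar
quartzite: 2700 kg/m³ × 9.8 m/s² × 5755 m = 1.523×10^8 Pa = 1.523 kbar
granite: 2650 kg/m³ × 9.8 m/s² × 31789 m = 8.256×10^8 Pa = 8.256 kbar
Total = 0.1175 + 0.3302 + 1.858 + 1.523 + 8.256 = 12.084 kbar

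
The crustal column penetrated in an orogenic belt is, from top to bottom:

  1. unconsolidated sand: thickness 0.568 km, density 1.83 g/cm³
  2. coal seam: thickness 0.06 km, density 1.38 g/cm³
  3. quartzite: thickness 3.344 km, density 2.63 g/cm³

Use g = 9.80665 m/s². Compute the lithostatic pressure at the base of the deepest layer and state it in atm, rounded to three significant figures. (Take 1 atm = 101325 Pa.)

unconsolidated sand: 1830 kg/m³ × 9.80665 m/s² × 568 m = 1.019×10^7 Pa = 100.6 atm
coal seam: 1380 kg/m³ × 9.80665 m/s² × 60 m = 8.120×10^5 Pa = 8.014 atm
quartzite: 2630 kg/m³ × 9.80665 m/s² × 3344 m = 8.625×10^7 Pa = 851.2 atm
Total = 100.6 + 8.014 + 851.2 = 959.80 atm

960 atm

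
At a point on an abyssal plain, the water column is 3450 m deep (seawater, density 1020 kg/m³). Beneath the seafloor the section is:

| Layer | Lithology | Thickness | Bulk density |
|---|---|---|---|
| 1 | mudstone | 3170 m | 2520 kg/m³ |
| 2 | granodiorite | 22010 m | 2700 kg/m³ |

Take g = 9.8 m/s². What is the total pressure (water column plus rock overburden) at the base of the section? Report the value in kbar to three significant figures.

seawater: 1020 kg/m³ × 9.8 m/s² × 3450 m = 3.449×10^7 Pa = 0.3449 kbar
mudstone: 2520 kg/m³ × 9.8 m/s² × 3170 m = 7.829×10^7 Pa = 0.7829 kbar
granodiorite: 2700 kg/m³ × 9.8 m/s² × 22010 m = 5.824×10^8 Pa = 5.824 kbar
Total = 0.3449 + 0.7829 + 5.824 = 6.9516 kbar

6.95 kbar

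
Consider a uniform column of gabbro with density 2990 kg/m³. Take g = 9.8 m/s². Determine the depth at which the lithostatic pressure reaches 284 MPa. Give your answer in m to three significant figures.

9690 m

h = P/(ρg) = 284 MPa / (2990 kg/m³ × 9.8 m/s²) = 2.840×10^8 Pa / 29302 Pa/m = 9692.2 m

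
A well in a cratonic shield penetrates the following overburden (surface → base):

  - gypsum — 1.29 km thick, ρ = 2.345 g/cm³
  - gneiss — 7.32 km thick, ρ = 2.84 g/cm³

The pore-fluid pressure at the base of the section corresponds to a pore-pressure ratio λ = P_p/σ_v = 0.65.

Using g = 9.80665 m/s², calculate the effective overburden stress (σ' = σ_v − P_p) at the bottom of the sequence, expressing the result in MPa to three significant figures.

Overburden (lithostatic) stress σ_v:
gypsum: 2345 kg/m³ × 9.80665 m/s² × 1290 m = 2.967×10^7 Pa = 29.67 MPa
gneiss: 2840 kg/m³ × 9.80665 m/s² × 7320 m = 2.039×10^8 Pa = 203.9 MPa
Total = 29.67 + 203.9 = 233.53 MPa
Pore pressure P_p = λ·σ_v = 0.65 × 233.5 MPa = 151.8 MPa
Effective stress σ' = σ_v − P_p = 233.5 − 151.8 = 81.737 MPa

81.7 MPa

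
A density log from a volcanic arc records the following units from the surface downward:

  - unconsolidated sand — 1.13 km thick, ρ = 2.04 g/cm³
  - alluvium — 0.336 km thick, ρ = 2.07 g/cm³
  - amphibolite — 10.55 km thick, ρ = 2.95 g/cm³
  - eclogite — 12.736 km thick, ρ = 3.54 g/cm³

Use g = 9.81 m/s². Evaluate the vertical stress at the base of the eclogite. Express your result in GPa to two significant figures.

0.78 GPa

unconsolidated sand: 2040 kg/m³ × 9.81 m/s² × 1130 m = 2.261×10^7 Pa = 0.02261 GPa
alluvium: 2070 kg/m³ × 9.81 m/s² × 336 m = 6.823×10^6 Pa = 6.823×10^-3 GPa
amphibolite: 2950 kg/m³ × 9.81 m/s² × 10550 m = 3.053×10^8 Pa = 0.3053 GPa
eclogite: 3540 kg/m³ × 9.81 m/s² × 12736 m = 4.423×10^8 Pa = 0.4423 GPa
Total = 0.02261 + 6.823×10^-3 + 0.3053 + 0.4423 = 0.77704 GPa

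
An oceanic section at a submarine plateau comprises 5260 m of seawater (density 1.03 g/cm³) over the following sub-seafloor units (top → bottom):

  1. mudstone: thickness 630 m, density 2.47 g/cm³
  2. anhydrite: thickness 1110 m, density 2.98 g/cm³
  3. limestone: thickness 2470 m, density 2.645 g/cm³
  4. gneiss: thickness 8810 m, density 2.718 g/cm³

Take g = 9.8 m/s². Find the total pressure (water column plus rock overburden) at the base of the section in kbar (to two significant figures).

seawater: 1030 kg/m³ × 9.8 m/s² × 5260 m = 5.309×10^7 Pa = 0.5309 kbar
mudstone: 2470 kg/m³ × 9.8 m/s² × 630 m = 1.525×10^7 Pa = 0.1525 kbar
anhydrite: 2980 kg/m³ × 9.8 m/s² × 1110 m = 3.242×10^7 Pa = 0.3242 kbar
limestone: 2645 kg/m³ × 9.8 m/s² × 2470 m = 6.402×10^7 Pa = 0.6402 kbar
gneiss: 2718 kg/m³ × 9.8 m/s² × 8810 m = 2.347×10^8 Pa = 2.347 kbar
Total = 0.5309 + 0.1525 + 0.3242 + 0.6402 + 2.347 = 3.9945 kbar

4.0 kbar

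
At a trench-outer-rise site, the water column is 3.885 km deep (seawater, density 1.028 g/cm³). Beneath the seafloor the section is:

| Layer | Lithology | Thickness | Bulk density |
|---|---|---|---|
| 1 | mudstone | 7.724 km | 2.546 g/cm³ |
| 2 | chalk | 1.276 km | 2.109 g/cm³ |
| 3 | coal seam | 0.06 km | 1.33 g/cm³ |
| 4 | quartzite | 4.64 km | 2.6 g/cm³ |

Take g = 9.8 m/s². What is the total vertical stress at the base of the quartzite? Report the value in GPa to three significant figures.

0.377 GPa

seawater: 1028 kg/m³ × 9.8 m/s² × 3885 m = 3.914×10^7 Pa = 0.03914 GPa
mudstone: 2546 kg/m³ × 9.8 m/s² × 7724 m = 1.927×10^8 Pa = 0.1927 GPa
chalk: 2109 kg/m³ × 9.8 m/s² × 1276 m = 2.637×10^7 Pa = 0.02637 GPa
coal seam: 1330 kg/m³ × 9.8 m/s² × 60 m = 7.820×10^5 Pa = 7.820×10^-4 GPa
quartzite: 2600 kg/m³ × 9.8 m/s² × 4640 m = 1.182×10^8 Pa = 0.1182 GPa
Total = 0.03914 + 0.1927 + 0.02637 + 7.820×10^-4 + 0.1182 = 0.37724 GPa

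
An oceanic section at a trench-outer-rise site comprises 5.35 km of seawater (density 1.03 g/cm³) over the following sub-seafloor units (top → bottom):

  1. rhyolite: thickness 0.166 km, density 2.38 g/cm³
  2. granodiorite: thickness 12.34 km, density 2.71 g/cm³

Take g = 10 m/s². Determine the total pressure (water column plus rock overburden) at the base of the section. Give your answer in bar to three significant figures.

3930 bar

seawater: 1030 kg/m³ × 10 m/s² × 5350 m = 5.511×10^7 Pa = 551.0 bar
rhyolite: 2380 kg/m³ × 10 m/s² × 166 m = 3.951×10^6 Pa = 39.51 bar
granodiorite: 2710 kg/m³ × 10 m/s² × 12340 m = 3.344×10^8 Pa = 3344 bar
Total = 551.0 + 39.51 + 3344 = 3934.7 bar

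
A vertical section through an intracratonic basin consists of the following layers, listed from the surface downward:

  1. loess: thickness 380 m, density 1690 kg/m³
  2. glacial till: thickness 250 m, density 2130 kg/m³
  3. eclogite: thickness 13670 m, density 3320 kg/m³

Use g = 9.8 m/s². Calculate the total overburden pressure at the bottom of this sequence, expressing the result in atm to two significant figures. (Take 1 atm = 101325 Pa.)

loess: 1690 kg/m³ × 9.8 m/s² × 380 m = 6.294×10^6 Pa = 62.11 atm
glacial till: 2130 kg/m³ × 9.8 m/s² × 250 m = 5.218×10^6 Pa = 51.50 atm
eclogite: 3320 kg/m³ × 9.8 m/s² × 13670 m = 4.448×10^8 Pa = 4390 atm
Total = 62.11 + 51.50 + 4390 = 4503.1 atm

4500 atm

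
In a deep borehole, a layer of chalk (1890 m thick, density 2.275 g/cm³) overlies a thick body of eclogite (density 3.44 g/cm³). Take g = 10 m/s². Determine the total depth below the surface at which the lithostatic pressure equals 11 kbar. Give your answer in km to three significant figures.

32.6 km

Pressure at base of upper layers: 2275×10×1890 = 4.300×10^7 Pa = 0.4300 kbar
Remaining pressure to be supplied by eclogite: 1.100×10^9 − 4.300×10^7 = 1.057×10^9 Pa
Additional depth in eclogite = 1.057×10^9 Pa / (3440 kg/m³ × 10 m/s²) = 30727 m
Total depth = 1890 m + 30727 m = 32617 m
= 32.617 km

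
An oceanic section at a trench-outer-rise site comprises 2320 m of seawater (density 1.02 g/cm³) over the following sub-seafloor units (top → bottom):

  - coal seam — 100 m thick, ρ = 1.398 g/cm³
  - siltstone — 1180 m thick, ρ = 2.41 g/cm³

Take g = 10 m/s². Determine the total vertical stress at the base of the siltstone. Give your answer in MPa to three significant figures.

seawater: 1020 kg/m³ × 10 m/s² × 2320 m = 2.366×10^7 Pa = 23.66 MPa
coal seam: 1398 kg/m³ × 10 m/s² × 100 m = 1.398×10^6 Pa = 1.398 MPa
siltstone: 2410 kg/m³ × 10 m/s² × 1180 m = 2.844×10^7 Pa = 28.44 MPa
Total = 23.66 + 1.398 + 28.44 = 53.500 MPa

53.5 MPa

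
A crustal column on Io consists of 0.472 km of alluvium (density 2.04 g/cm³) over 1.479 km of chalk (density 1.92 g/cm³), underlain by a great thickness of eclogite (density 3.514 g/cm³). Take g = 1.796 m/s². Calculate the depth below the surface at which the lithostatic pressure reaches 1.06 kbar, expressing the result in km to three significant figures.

17.7 km

Pressure at base of upper layers: 2040×1.796×472 + 1920×1.796×1479 = 6.829×10^6 Pa = 0.06829 kbar
Remaining pressure to be supplied by eclogite: 1.060×10^8 − 6.829×10^6 = 9.917×10^7 Pa
Additional depth in eclogite = 9.917×10^7 Pa / (3514 kg/m³ × 1.796 m/s²) = 15714 m
Total depth = 1951 m + 15714 m = 17665 m
= 17.665 km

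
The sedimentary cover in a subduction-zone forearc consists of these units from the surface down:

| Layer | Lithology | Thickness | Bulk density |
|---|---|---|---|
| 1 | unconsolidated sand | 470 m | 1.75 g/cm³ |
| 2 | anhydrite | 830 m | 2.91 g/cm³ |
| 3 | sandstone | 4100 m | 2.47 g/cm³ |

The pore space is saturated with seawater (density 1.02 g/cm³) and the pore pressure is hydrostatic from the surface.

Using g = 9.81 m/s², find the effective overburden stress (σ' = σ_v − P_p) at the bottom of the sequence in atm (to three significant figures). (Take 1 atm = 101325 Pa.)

Overburden (lithostatic) stress σ_v:
unconsolidated sand: 1750 kg/m³ × 9.81 m/s² × 470 m = 8.069×10^6 Pa = 8.069 MPa
anhydrite: 2910 kg/m³ × 9.81 m/s² × 830 m = 2.369×10^7 Pa = 23.69 MPa
sandstone: 2470 kg/m³ × 9.81 m/s² × 4100 m = 9.935×10^7 Pa = 99.35 MPa
Total = 8.069 + 23.69 + 99.35 = 131.11 MPa
Pore pressure P_p = 1020 kg/m³ × 9.81 m/s² × 5400 m = 5.403×10^7 Pa = 54.03 MPa
Effective stress σ' = σ_v − P_p = 131.1 − 54.03 = 77.075 MPa = 760.67 atm

761 atm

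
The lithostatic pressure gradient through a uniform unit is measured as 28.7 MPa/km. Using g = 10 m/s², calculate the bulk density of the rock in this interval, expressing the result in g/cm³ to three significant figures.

2.87 g/cm³

ρ = (dP/dz)/g = 28.7 MPa/km / 10 m/s² = 28700 Pa/m / 10 m/s² = 2870.0 kg/m³
= 2.870 g/cm³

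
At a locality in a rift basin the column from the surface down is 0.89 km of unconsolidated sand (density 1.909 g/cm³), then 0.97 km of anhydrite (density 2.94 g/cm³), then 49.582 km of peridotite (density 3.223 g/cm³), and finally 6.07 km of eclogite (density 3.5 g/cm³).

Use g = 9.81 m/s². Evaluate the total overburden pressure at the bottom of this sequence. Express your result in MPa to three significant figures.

unconsolidated sand: 1909 kg/m³ × 9.81 m/s² × 890 m = 1.667×10^7 Pa = 16.67 MPa
anhydrite: 2940 kg/m³ × 9.81 m/s² × 970 m = 2.798×10^7 Pa = 27.98 MPa
peridotite: 3223 kg/m³ × 9.81 m/s² × 49582 m = 1.568×10^9 Pa = 1568 MPa
eclogite: 3500 kg/m³ × 9.81 m/s² × 6070 m = 2.084×10^8 Pa = 208.4 MPa
Total = 16.67 + 27.98 + 1568 + 208.4 = 1820.7 MPa

1820 MPa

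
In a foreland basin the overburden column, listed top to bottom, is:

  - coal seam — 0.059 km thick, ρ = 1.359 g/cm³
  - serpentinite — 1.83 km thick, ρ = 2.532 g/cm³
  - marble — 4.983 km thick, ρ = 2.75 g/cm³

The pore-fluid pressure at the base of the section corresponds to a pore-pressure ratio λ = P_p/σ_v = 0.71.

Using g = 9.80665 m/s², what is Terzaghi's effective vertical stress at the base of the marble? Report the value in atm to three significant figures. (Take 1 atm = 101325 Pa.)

517 atm

Overburden (lithostatic) stress σ_v:
coal seam: 1359 kg/m³ × 9.80665 m/s² × 59 m = 7.863×10^5 Pa = 0.7863 MPa
serpentinite: 2532 kg/m³ × 9.80665 m/s² × 1830 m = 4.544×10^7 Pa = 45.44 MPa
marble: 2750 kg/m³ × 9.80665 m/s² × 4983 m = 1.344×10^8 Pa = 134.4 MPa
Total = 0.7863 + 45.44 + 134.4 = 180.61 MPa
Pore pressure P_p = λ·σ_v = 0.71 × 180.6 MPa = 128.2 MPa
Effective stress σ' = σ_v − P_p = 180.6 − 128.2 = 52.377 MPa = 516.92 atm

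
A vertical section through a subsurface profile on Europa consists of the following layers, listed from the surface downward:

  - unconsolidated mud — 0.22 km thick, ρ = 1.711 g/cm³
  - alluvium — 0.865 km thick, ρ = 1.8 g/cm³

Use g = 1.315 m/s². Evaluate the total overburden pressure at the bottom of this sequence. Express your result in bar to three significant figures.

25.4 bar

unconsolidated mud: 1711 kg/m³ × 1.315 m/s² × 220 m = 4.950×10^5 Pa = 4.950 bar
alluvium: 1800 kg/m³ × 1.315 m/s² × 865 m = 2.047×10^6 Pa = 20.47 bar
Total = 4.950 + 20.47 = 25.424 bar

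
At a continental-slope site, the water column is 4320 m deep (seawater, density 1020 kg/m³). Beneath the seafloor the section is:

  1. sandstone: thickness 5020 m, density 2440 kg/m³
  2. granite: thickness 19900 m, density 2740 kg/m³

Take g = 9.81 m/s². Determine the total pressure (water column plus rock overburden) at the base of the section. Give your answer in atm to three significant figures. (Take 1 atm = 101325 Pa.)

seawater: 1020 kg/m³ × 9.81 m/s² × 4320 m = 4.323×10^7 Pa = 426.6 atm
sandstone: 2440 kg/m³ × 9.81 m/s² × 5020 m = 1.202×10^8 Pa = 1186 atm
granite: 2740 kg/m³ × 9.81 m/s² × 19900 m = 5.349×10^8 Pa = 5279 atm
Total = 426.6 + 1186 + 5279 = 6891.6 atm

6890 atm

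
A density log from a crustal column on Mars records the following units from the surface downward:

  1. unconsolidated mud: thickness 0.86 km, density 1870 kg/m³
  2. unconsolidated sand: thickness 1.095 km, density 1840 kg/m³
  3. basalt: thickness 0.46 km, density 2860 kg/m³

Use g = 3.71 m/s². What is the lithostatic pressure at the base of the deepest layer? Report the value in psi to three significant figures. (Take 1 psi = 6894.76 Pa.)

unconsolidated mud: 1870 kg/m³ × 3.71 m/s² × 860 m = 5.966×10^6 Pa = 865.4 psi
unconsolidated sand: 1840 kg/m³ × 3.71 m/s² × 1095 m = 7.475×10^6 Pa = 1084 psi
basalt: 2860 kg/m³ × 3.71 m/s² × 460 m = 4.881×10^6 Pa = 707.9 psi
Total = 865.4 + 1084 + 707.9 = 2657.4 psi

2660 psi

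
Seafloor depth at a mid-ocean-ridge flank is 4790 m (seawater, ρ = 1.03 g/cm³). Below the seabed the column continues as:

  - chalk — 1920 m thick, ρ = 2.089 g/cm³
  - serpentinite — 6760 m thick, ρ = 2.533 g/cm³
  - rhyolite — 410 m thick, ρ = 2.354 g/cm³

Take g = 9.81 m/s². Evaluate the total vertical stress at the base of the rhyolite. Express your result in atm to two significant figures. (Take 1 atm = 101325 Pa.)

2600 atm

seawater: 1030 kg/m³ × 9.81 m/s² × 4790 m = 4.840×10^7 Pa = 477.7 atm
chalk: 2089 kg/m³ × 9.81 m/s² × 1920 m = 3.935×10^7 Pa = 388.3 atm
serpentinite: 2533 kg/m³ × 9.81 m/s² × 6760 m = 1.680×10^8 Pa = 1658 atm
rhyolite: 2354 kg/m³ × 9.81 m/s² × 410 m = 9.468×10^6 Pa = 93.44 atm
Total = 477.7 + 388.3 + 1658 + 93.44 = 2617.2 atm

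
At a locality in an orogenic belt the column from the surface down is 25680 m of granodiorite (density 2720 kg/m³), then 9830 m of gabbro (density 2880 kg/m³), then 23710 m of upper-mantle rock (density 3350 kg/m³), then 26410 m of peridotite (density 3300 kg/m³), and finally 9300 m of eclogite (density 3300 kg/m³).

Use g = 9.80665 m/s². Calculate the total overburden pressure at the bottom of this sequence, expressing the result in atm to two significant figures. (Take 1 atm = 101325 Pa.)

granodiorite: 2720 kg/m³ × 9.80665 m/s² × 25680 m = 6.850×10^8 Pa = 6760 atm
gabbro: 2880 kg/m³ × 9.80665 m/s² × 9830 m = 2.776×10^8 Pa = 2740 atm
upper-mantle rock: 3350 kg/m³ × 9.80665 m/s² × 23710 m = 7.789×10^8 Pa = 7687 atm
peridotite: 3300 kg/m³ × 9.80665 m/s² × 26410 m = 8.547×10^8 Pa = 8435 atm
eclogite: 3300 kg/m³ × 9.80665 m/s² × 9300 m = 3.010×10^8 Pa = 2970 atm
Total = 6760 + 2740 + 7687 + 8435 + 2970 = 28593 atm

29000 atm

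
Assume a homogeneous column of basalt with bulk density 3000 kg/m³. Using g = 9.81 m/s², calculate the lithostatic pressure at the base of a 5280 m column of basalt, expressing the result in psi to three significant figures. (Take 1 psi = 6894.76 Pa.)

22500 psi

basalt: 3000 kg/m³ × 9.81 m/s² × 5280 m = 1.554×10^8 Pa = 22537 psi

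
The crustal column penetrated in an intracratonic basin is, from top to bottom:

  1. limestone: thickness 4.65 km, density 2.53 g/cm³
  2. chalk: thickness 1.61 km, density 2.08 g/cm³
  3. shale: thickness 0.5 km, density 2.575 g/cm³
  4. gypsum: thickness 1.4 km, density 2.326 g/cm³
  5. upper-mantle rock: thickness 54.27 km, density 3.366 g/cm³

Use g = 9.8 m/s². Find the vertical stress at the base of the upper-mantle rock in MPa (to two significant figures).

limestone: 2530 kg/m³ × 9.8 m/s² × 4650 m = 1.153×10^8 Pa = 115.3 MPa
chalk: 2080 kg/m³ × 9.8 m/s² × 1610 m = 3.282×10^7 Pa = 32.82 MPa
shale: 2575 kg/m³ × 9.8 m/s² × 500 m = 1.262×10^7 Pa = 12.62 MPa
gypsum: 2326 kg/m³ × 9.8 m/s² × 1400 m = 3.191×10^7 Pa = 31.91 MPa
upper-mantle rock: 3366 kg/m³ × 9.8 m/s² × 54270 m = 1.790×10^9 Pa = 1790 MPa
Total = 115.3 + 32.82 + 12.62 + 31.91 + 1790 = 1982.8 MPa

2000 MPa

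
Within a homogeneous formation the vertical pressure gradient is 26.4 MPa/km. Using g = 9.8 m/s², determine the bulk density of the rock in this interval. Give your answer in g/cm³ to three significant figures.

ρ = (dP/dz)/g = 26.4 MPa/km / 9.8 m/s² = 26400 Pa/m / 9.8 m/s² = 2693.9 kg/m³
= 2.694 g/cm³

2.69 g/cm³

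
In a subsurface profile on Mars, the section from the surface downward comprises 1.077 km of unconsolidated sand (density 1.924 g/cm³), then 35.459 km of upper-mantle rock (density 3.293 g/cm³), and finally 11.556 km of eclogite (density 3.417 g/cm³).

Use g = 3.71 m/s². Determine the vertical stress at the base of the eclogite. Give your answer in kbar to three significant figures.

unconsolidated sand: 1924 kg/m³ × 3.71 m/s² × 1077 m = 7.688×10^6 Pa = 0.07688 kbar
upper-mantle rock: 3293 kg/m³ × 3.71 m/s² × 35459 m = 4.332×10^8 Pa = 4.332 kbar
eclogite: 3417 kg/m³ × 3.71 m/s² × 11556 m = 1.465×10^8 Pa = 1.465 kbar
Total = 0.07688 + 4.332 + 1.465 = 5.8739 kbar

5.87 kbar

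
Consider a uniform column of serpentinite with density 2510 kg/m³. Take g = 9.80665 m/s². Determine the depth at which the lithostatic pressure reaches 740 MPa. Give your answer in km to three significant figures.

h = P/(ρg) = 740 MPa / (2510 kg/m³ × 9.80665 m/s²) = 7.400×10^8 Pa / 24615 Pa/m = 30063 m
= 30.063 km

30.1 km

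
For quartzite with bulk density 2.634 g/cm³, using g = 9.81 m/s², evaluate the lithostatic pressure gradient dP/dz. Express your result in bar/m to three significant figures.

dP/dz = ρg = 2634 kg/m³ × 9.81 m/s² = 25840 Pa/m
= 25840 Pa/m × (1 bar/m / 1.0000×10^5 Pa/m) = 0.25840 bar/m

0.258 bar/m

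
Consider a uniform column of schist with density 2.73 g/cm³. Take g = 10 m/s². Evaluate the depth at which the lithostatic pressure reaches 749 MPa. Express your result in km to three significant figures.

27.4 km

h = P/(ρg) = 749 MPa / (2730 kg/m³ × 10 m/s²) = 7.490×10^8 Pa / 27300 Pa/m = 27436 m
= 27.436 km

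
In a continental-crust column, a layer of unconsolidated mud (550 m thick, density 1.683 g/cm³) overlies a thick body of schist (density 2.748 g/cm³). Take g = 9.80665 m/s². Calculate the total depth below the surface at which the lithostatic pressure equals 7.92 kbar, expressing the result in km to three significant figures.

Pressure at base of upper layers: 1683×9.80665×550 = 9.078×10^6 Pa = 0.09078 kbar
Remaining pressure to be supplied by schist: 7.920×10^8 − 9.078×10^6 = 7.829×10^8 Pa
Additional depth in schist = 7.829×10^8 Pa / (2748 kg/m³ × 9.80665 m/s²) = 29052 m
Total depth = 550 m + 29052 m = 29602 m
= 29.602 km

29.6 km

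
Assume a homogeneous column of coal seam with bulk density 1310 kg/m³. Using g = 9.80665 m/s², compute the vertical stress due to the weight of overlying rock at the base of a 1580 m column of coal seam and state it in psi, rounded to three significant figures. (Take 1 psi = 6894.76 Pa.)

2940 psi

coal seam: 1310 kg/m³ × 9.80665 m/s² × 1580 m = 2.030×10^7 Pa = 2944 psi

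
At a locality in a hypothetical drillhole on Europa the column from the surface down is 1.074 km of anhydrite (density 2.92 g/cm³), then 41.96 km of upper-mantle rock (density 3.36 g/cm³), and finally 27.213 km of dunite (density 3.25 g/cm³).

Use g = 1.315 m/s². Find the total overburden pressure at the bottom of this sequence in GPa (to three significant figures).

anhydrite: 2920 kg/m³ × 1.315 m/s² × 1074 m = 4.124×10^6 Pa = 4.124×10^-3 GPa
upper-mantle rock: 3360 kg/m³ × 1.315 m/s² × 41960 m = 1.854×10^8 Pa = 0.1854 GPa
dunite: 3250 kg/m³ × 1.315 m/s² × 27213 m = 1.163×10^8 Pa = 0.1163 GPa
Total = 4.124×10^-3 + 0.1854 + 0.1163 = 0.30582 GPa

0.306 GPa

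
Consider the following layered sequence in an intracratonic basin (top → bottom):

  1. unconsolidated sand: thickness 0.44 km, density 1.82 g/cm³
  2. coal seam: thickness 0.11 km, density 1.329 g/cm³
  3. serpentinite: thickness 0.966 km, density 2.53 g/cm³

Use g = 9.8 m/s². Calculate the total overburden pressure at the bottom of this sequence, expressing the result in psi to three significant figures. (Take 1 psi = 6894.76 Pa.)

4820 psi

unconsolidated sand: 1820 kg/m³ × 9.8 m/s² × 440 m = 7.848×10^6 Pa = 1138 psi
coal seam: 1329 kg/m³ × 9.8 m/s² × 110 m = 1.433×10^6 Pa = 207.8 psi
serpentinite: 2530 kg/m³ × 9.8 m/s² × 966 m = 2.395×10^7 Pa = 3474 psi
Total = 1138 + 207.8 + 3474 = 4819.8 psi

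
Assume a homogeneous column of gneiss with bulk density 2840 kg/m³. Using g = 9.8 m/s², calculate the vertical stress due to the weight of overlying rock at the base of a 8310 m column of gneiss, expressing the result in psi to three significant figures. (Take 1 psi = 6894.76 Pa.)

gneiss: 2840 kg/m³ × 9.8 m/s² × 8310 m = 2.313×10^8 Pa = 33545 psi

33500 psi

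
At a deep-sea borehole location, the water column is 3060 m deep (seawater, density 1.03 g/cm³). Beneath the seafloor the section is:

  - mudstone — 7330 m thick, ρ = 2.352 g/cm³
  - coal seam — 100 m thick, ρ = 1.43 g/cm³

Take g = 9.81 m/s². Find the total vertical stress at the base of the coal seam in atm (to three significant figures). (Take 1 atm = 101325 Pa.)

seawater: 1030 kg/m³ × 9.81 m/s² × 3060 m = 3.092×10^7 Pa = 305.1 atm
mudstone: 2352 kg/m³ × 9.81 m/s² × 7330 m = 1.691×10^8 Pa = 1669 atm
coal seam: 1430 kg/m³ × 9.81 m/s² × 100 m = 1.403×10^6 Pa = 13.84 atm
Total = 305.1 + 1669 + 13.84 = 1988.1 atm

1990 atm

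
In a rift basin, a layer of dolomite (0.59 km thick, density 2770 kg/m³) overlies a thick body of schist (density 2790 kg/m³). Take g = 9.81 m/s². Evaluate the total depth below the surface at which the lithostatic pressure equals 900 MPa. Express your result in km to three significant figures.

32.9 km

Pressure at base of upper layers: 2770×9.81×590 = 1.603×10^7 Pa = 16.03 MPa
Remaining pressure to be supplied by schist: 9.000×10^8 − 1.603×10^7 = 8.840×10^8 Pa
Additional depth in schist = 8.840×10^8 Pa / (2790 kg/m³ × 9.81 m/s²) = 32297 m
Total depth = 590 m + 32297 m = 32887 m
= 32.887 km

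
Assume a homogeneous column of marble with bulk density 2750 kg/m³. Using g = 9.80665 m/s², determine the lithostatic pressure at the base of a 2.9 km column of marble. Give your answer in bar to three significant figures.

marble: 2750 kg/m³ × 9.80665 m/s² × 2900 m = 7.821×10^7 Pa = 782.1 bar

782 bar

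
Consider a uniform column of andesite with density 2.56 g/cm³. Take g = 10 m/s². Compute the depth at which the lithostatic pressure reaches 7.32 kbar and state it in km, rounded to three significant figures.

28.6 km

h = P/(ρg) = 7.32 kbar / (2560 kg/m³ × 10 m/s²) = 7.320×10^8 Pa / 25600 Pa/m = 28594 m
= 28.594 km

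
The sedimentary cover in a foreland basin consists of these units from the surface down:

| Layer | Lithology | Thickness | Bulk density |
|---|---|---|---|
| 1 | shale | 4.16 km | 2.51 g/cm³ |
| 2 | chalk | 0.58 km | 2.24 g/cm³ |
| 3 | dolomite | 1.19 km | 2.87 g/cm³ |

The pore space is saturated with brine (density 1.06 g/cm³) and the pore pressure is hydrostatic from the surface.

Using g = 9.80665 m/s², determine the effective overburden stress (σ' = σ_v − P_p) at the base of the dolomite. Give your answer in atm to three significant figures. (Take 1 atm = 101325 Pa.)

859 atm

Overburden (lithostatic) stress σ_v:
shale: 2510 kg/m³ × 9.80665 m/s² × 4160 m = 1.024×10^8 Pa = 102.4 MPa
chalk: 2240 kg/m³ × 9.80665 m/s² × 580 m = 1.274×10^7 Pa = 12.74 MPa
dolomite: 2870 kg/m³ × 9.80665 m/s² × 1190 m = 3.349×10^7 Pa = 33.49 MPa
Total = 102.4 + 12.74 + 33.49 = 148.63 MPa
Pore pressure P_p = 1060 kg/m³ × 9.80665 m/s² × 5930 m = 6.164×10^7 Pa = 61.64 MPa
Effective stress σ' = σ_v − P_p = 148.6 − 61.64 = 86.988 MPa = 858.50 atm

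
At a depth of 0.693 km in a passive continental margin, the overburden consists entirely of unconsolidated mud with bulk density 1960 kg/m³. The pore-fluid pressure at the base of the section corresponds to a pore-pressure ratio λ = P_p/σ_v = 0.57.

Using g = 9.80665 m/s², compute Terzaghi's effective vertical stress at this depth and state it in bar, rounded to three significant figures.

57.3 bar

Overburden (lithostatic) stress σ_v:
unconsolidated mud: 1960 kg/m³ × 9.80665 m/s² × 693 m = 1.332×10^7 Pa = 13.32 MPa
Pore pressure P_p = λ·σ_v = 0.57 × 13.32 MPa = 7.593 MPa
Effective stress σ' = σ_v − P_p = 13.32 − 7.593 = 5.7277 MPa = 57.277 bar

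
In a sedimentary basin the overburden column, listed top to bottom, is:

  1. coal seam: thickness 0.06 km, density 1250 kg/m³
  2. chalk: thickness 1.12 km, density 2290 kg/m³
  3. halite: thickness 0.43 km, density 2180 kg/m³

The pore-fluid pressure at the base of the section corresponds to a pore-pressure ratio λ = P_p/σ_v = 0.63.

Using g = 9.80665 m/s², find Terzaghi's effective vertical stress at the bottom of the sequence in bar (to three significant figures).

Overburden (lithostatic) stress σ_v:
coal seam: 1250 kg/m³ × 9.80665 m/s² × 60 m = 7.355×10^5 Pa = 0.7355 MPa
chalk: 2290 kg/m³ × 9.80665 m/s² × 1120 m = 2.515×10^7 Pa = 25.15 MPa
halite: 2180 kg/m³ × 9.80665 m/s² × 430 m = 9.193×10^6 Pa = 9.193 MPa
Total = 0.7355 + 25.15 + 9.193 = 35.080 MPa
Pore pressure P_p = λ·σ_v = 0.63 × 35.08 MPa = 22.10 MPa
Effective stress σ' = σ_v − P_p = 35.08 − 22.10 = 12.980 MPa = 129.80 bar

130 bar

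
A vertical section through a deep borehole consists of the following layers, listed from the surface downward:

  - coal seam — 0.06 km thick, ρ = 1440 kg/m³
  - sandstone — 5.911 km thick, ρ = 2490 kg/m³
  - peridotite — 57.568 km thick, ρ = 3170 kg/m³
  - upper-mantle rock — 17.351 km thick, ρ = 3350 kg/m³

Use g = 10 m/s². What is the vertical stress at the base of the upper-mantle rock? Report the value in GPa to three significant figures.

2.55 GPa

coal seam: 1440 kg/m³ × 10 m/s² × 60 m = 8.640×10^5 Pa = 8.640×10^-4 GPa
sandstone: 2490 kg/m³ × 10 m/s² × 5911 m = 1.472×10^8 Pa = 0.1472 GPa
peridotite: 3170 kg/m³ × 10 m/s² × 57568 m = 1.825×10^9 Pa = 1.825 GPa
upper-mantle rock: 3350 kg/m³ × 10 m/s² × 17351 m = 5.813×10^8 Pa = 0.5813 GPa
Total = 8.640×10^-4 + 0.1472 + 1.825 + 0.5813 = 2.5542 GPa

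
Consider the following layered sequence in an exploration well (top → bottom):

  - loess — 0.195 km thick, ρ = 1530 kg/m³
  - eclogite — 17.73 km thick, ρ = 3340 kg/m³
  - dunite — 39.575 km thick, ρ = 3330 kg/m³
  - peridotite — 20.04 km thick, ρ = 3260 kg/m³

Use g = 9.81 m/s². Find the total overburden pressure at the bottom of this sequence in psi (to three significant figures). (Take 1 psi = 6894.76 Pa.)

loess: 1530 kg/m³ × 9.81 m/s² × 195 m = 2.927×10^6 Pa = 424.5 psi
eclogite: 3340 kg/m³ × 9.81 m/s² × 17730 m = 5.809×10^8 Pa = 84257 psi
dunite: 3330 kg/m³ × 9.81 m/s² × 39575 m = 1.293×10^9 Pa = 1.875×10^5 psi
peridotite: 3260 kg/m³ × 9.81 m/s² × 20040 m = 6.409×10^8 Pa = 92953 psi
Total = 424.5 + 84257 + 1.875×10^5 + 92953 = 3.6514×10^5 psi

365000 psi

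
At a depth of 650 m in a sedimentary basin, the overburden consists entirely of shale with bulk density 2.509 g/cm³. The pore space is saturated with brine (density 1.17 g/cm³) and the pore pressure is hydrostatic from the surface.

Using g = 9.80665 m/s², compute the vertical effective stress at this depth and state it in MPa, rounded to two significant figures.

Overburden (lithostatic) stress σ_v:
shale: 2509 kg/m³ × 9.80665 m/s² × 650 m = 1.599×10^7 Pa = 15.99 MPa
Pore pressure P_p = 1170 kg/m³ × 9.80665 m/s² × 650 m = 7.458×10^6 Pa = 7.458 MPa
Effective stress σ' = σ_v − P_p = 15.99 − 7.458 = 8.5352 MPa

8.5 MPa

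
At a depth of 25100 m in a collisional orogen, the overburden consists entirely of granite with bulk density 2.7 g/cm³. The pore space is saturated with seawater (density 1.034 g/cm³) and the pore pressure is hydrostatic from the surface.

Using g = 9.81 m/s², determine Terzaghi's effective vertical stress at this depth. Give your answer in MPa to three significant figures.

Overburden (lithostatic) stress σ_v:
granite: 2700 kg/m³ × 9.81 m/s² × 25100 m = 6.648×10^8 Pa = 664.8 MPa
Pore pressure P_p = 1034 kg/m³ × 9.81 m/s² × 25100 m = 2.546×10^8 Pa = 254.6 MPa
Effective stress σ' = σ_v − P_p = 664.8 − 254.6 = 410.22 MPa

410 MPa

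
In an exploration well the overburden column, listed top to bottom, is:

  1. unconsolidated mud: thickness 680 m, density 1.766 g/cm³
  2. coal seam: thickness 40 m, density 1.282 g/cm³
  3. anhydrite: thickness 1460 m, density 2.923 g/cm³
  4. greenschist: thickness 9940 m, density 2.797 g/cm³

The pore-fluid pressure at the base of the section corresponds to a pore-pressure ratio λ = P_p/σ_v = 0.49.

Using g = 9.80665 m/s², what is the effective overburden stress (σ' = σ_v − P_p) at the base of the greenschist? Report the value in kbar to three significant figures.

1.67 kbar

Overburden (lithostatic) stress σ_v:
unconsolidated mud: 1766 kg/m³ × 9.80665 m/s² × 680 m = 1.178×10^7 Pa = 11.78 MPa
coal seam: 1282 kg/m³ × 9.80665 m/s² × 40 m = 5.029×10^5 Pa = 0.5029 MPa
anhydrite: 2923 kg/m³ × 9.80665 m/s² × 1460 m = 4.185×10^7 Pa = 41.85 MPa
greenschist: 2797 kg/m³ × 9.80665 m/s² × 9940 m = 2.726×10^8 Pa = 272.6 MPa
Total = 11.78 + 0.5029 + 41.85 + 272.6 = 326.78 MPa
Pore pressure P_p = λ·σ_v = 0.49 × 326.8 MPa = 160.1 MPa
Effective stress σ' = σ_v − P_p = 326.8 − 160.1 = 166.66 MPa = 1.6666 kbar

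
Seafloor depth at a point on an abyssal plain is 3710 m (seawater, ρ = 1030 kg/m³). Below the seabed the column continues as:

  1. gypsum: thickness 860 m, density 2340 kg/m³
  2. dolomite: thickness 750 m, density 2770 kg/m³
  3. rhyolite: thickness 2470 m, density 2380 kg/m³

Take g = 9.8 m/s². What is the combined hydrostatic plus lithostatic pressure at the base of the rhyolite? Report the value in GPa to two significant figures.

seawater: 1030 kg/m³ × 9.8 m/s² × 3710 m = 3.745×10^7 Pa = 0.03745 GPa
gypsum: 2340 kg/m³ × 9.8 m/s² × 860 m = 1.972×10^7 Pa = 0.01972 GPa
dolomite: 2770 kg/m³ × 9.8 m/s² × 750 m = 2.036×10^7 Pa = 0.02036 GPa
rhyolite: 2380 kg/m³ × 9.8 m/s² × 2470 m = 5.761×10^7 Pa = 0.05761 GPa
Total = 0.03745 + 0.01972 + 0.02036 + 0.05761 = 0.13514 GPa

0.14 GPa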